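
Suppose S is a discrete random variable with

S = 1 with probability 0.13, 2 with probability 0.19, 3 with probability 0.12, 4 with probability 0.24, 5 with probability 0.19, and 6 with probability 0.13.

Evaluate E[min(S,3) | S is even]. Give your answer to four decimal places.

P(S is even) = 0.19 + 0.24 + 0.13 = 0.56.
E[min(S,3) | S is even] = [2·0.19 + 3·0.24 + 3·0.13] / 0.56
 = 1.49 / 0.56
 = 149/56

2.6607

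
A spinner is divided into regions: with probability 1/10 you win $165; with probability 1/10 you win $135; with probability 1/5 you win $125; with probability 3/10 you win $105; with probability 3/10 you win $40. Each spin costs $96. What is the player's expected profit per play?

2.5

E[payout] = 165·1/10 + 135·1/10 + 125·1/5 + 105·3/10 + 40·3/10
 = 33/2 + 27/2 + 25 + 63/2 + 12
 = 197/2
Net = 197/2 - 96 = 5/2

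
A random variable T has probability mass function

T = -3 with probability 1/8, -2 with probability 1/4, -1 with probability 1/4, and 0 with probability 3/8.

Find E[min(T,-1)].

-1.5

E[min(T,-1)] = Σ min(t,-1)·P(T=t)
 = (-3)·1/8 + (-2)·1/4 + (-1)·1/4 + (-1)·3/8
 = (-3/8) + (-1/2) + (-1/4) + (-3/8)
 = -3/2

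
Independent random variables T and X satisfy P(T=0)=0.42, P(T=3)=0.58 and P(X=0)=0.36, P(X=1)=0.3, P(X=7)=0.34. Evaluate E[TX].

4.6632

E[TX] = Σ_t Σ_x tx · P(T=t)P(X=x)
 = 0·0.1512 + 0·0.126 + 0·0.1428 + 0·0.2088 + 3·0.174 + 21·0.1972
 = 0 + 0 + 0 + 0 + 0.522 + 4.1412
 = 4.6632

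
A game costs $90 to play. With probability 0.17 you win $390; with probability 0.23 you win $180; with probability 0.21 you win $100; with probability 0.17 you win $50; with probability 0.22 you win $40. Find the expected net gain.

E[payout] = 390·0.17 + 180·0.23 + 100·0.21 + 50·0.17 + 40·0.22
 = 66.3 + 41.4 + 21 + 8.5 + 8.8
 = 146
Net = 146 - 90 = 56

56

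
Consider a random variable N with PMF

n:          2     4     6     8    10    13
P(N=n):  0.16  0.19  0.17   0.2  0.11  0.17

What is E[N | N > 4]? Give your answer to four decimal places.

9.1231

P(N > 4) = 0.17 + 0.2 + 0.11 + 0.17 = 0.65.
E[N | N > 4] = [6·0.17 + 8·0.2 + 10·0.11 + 13·0.17] / 0.65
 = 5.93 / 0.65
 = 593/65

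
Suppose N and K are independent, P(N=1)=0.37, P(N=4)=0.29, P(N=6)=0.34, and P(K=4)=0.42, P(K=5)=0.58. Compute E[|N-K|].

1.9756

E[|N-K|] = Σ_n Σ_k |n-k| · P(N=n)P(K=k)
 = 3·0.1554 + 4·0.2146 + 0·0.1218 + 1·0.1682 + 2·0.1428 + 1·0.1972
 = 0.4662 + 0.8584 + 0 + 0.1682 + 0.2856 + 0.1972
 = 1.9756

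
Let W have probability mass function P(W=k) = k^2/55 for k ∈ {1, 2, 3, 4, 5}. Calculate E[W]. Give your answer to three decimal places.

E[W] = Σ w·P(W=w)
 = 1·1/55 + 2·4/55 + 3·9/55 + 4·16/55 + 5·5/11
 = 1/55 + 8/55 + 27/55 + 64/55 + 25/11
 = 45/11

4.091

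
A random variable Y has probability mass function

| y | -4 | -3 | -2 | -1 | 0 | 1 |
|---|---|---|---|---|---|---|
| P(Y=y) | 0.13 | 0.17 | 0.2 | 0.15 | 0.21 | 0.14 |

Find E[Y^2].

E[Y^2] = Σ y^2·P(Y=y)
 = 16·0.13 + 9·0.17 + 4·0.2 + 1·0.15 + 0·0.21 + 1·0.14
 = 2.08 + 1.53 + 0.8 + 0.15 + 0 + 0.14
 = 4.7

4.7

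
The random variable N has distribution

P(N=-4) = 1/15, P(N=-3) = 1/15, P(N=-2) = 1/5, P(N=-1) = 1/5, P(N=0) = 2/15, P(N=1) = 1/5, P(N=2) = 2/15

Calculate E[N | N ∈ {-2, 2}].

P(N ∈ {-2, 2}) = 1/5 + 2/15 = 1/3.
E[N | N ∈ {-2, 2}] = [(-2)·1/5 + 2·2/15] / (1/3)
 = -2/15 / (1/3)
 = -2/5

-0.4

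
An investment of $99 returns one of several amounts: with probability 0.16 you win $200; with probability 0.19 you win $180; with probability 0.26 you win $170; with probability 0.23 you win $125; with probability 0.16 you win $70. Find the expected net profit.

51.35

E[payout] = 200·0.16 + 180·0.19 + 170·0.26 + 125·0.23 + 70·0.16
 = 32 + 34.2 + 44.2 + 28.75 + 11.2
 = 150.35
Net = 150.35 - 99 = 51.35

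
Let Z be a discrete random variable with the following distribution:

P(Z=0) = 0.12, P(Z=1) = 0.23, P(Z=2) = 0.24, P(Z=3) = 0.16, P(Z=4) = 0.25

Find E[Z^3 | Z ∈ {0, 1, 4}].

27.05

P(Z ∈ {0, 1, 4}) = 0.12 + 0.23 + 0.25 = 0.6.
E[Z^3 | Z ∈ {0, 1, 4}] = [0·0.12 + 1·0.23 + 64·0.25] / 0.6
 = 16.23 / 0.6
 = 541/20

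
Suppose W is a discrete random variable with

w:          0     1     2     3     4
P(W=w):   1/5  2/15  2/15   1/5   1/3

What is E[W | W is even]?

2.4

P(W is even) = 1/5 + 2/15 + 1/3 = 2/3.
E[W | W is even] = [0·1/5 + 2·2/15 + 4·1/3] / (2/3)
 = 8/5 / (2/3)
 = 12/5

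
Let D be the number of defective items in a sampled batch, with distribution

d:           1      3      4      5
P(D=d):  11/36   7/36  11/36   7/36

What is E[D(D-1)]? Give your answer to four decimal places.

8.7222

E[D(D-1)] = Σ d(d-1)·P(D=d)
 = 0·11/36 + 6·7/36 + 12·11/36 + 20·7/36
 = 0 + 7/6 + 11/3 + 35/9
 = 157/18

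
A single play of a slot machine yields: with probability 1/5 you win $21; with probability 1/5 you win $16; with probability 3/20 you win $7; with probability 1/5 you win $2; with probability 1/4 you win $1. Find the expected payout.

9.1

E[payout] = 21·1/5 + 16·1/5 + 7·3/20 + 2·1/5 + 1·1/4
 = 21/5 + 16/5 + 21/20 + 2/5 + 1/4
 = 91/10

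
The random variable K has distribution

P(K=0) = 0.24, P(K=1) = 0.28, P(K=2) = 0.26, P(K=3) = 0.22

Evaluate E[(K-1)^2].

1.38

E[(K-1)^2] = Σ (k-1)^2·P(K=k)
 = 1·0.24 + 0·0.28 + 1·0.26 + 4·0.22
 = 0.24 + 0 + 0.26 + 0.88
 = 1.38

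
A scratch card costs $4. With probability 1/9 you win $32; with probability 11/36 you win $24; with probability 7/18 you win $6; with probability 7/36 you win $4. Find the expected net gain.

10

E[payout] = 32·1/9 + 24·11/36 + 6·7/18 + 4·7/36
 = 32/9 + 22/3 + 7/3 + 7/9
 = 14
Net = 14 - 4 = 10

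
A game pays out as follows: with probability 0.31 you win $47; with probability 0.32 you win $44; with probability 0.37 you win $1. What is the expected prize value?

29.02

E[payout] = 47·0.31 + 44·0.32 + 1·0.37
 = 14.57 + 14.08 + 0.37
 = 29.02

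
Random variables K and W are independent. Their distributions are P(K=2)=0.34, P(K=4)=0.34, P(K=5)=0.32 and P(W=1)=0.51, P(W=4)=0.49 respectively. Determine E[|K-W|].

E[|K-W|] = Σ_k Σ_w |k-w| · P(K=k)P(W=w)
 = 1·0.1734 + 2·0.1666 + 3·0.1734 + 0·0.1666 + 4·0.1632 + 1·0.1568
 = 0.1734 + 0.3332 + 0.5202 + 0 + 0.6528 + 0.1568
 = 1.8364

1.8364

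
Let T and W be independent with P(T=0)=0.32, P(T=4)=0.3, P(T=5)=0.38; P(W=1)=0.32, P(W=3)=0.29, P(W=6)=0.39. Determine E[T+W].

6.63

E[T+W] = Σ_t Σ_w (t+w) · P(T=t)P(W=w)
 = 1·0.1024 + 3·0.0928 + 6·0.1248 + 5·0.096 + 7·0.087 + 10·0.117 + 6·0.1216 + 8·0.1102 + 11·0.1482
 = 0.1024 + 0.2784 + 0.7488 + 0.48 + 0.609 + 1.17 + 0.7296 + 0.8816 + 1.6302
 = 6.63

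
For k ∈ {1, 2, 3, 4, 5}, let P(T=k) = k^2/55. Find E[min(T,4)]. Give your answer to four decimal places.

3.6364

E[min(T,4)] = Σ min(t,4)·P(T=t)
 = 1·1/55 + 2·4/55 + 3·9/55 + 4·16/55 + 4·5/11
 = 1/55 + 8/55 + 27/55 + 64/55 + 20/11
 = 40/11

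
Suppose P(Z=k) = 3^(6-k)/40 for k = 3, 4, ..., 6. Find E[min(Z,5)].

3.425

E[min(Z,5)] = Σ min(z,5)·P(Z=z)
 = 3·27/40 + 4·9/40 + 5·3/40 + 5·1/40
 = 81/40 + 9/10 + 3/8 + 1/8
 = 137/40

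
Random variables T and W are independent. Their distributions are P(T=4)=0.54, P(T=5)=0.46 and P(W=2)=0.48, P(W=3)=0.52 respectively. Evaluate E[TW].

11.2392

E[TW] = Σ_t Σ_w tw · P(T=t)P(W=w)
 = 8·0.2592 + 12·0.2808 + 10·0.2208 + 15·0.2392
 = 2.0736 + 3.3696 + 2.208 + 3.588
 = 11.2392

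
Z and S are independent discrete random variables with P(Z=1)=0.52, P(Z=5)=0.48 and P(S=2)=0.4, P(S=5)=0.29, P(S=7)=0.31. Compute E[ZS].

12.9064

E[ZS] = Σ_z Σ_s zs · P(Z=z)P(S=s)
 = 2·0.208 + 5·0.1508 + 7·0.1612 + 10·0.192 + 25·0.1392 + 35·0.1488
 = 0.416 + 0.754 + 1.1284 + 1.92 + 3.48 + 5.208
 = 12.9064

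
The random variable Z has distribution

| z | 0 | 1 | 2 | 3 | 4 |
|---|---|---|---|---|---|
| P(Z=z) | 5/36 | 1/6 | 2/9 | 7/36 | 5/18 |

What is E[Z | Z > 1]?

3.08

P(Z > 1) = 2/9 + 7/36 + 5/18 = 25/36.
E[Z | Z > 1] = [2·2/9 + 3·7/36 + 4·5/18] / (25/36)
 = 77/36 / (25/36)
 = 77/25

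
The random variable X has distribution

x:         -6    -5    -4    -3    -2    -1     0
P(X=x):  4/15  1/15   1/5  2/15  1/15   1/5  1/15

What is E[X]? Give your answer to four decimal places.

E[X] = Σ x·P(X=x)
 = (-6)·4/15 + (-5)·1/15 + (-4)·1/5 + (-3)·2/15 + (-2)·1/15 + (-1)·1/5 + 0·1/15
 = (-8/5) + (-1/3) + (-4/5) + (-2/5) + (-2/15) + (-1/5) + 0
 = -52/15

-3.4667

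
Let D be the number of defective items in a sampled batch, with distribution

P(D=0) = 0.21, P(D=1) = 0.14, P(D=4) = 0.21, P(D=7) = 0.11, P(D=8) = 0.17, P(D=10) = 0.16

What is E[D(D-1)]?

E[D(D-1)] = Σ d(d-1)·P(D=d)
 = 0·0.21 + 0·0.14 + 12·0.21 + 42·0.11 + 56·0.17 + 90·0.16
 = 0 + 0 + 2.52 + 4.62 + 9.52 + 14.4
 = 31.06

31.06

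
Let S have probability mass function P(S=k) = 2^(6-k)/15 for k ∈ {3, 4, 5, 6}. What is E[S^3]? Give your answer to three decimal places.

62.533

E[S^3] = Σ s^3·P(S=s)
 = 27·8/15 + 64·4/15 + 125·2/15 + 216·1/15
 = 72/5 + 256/15 + 50/3 + 72/5
 = 938/15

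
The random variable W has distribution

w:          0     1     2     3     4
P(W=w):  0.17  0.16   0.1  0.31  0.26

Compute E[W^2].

E[W^2] = Σ w^2·P(W=w)
 = 0·0.17 + 1·0.16 + 4·0.1 + 9·0.31 + 16·0.26
 = 0 + 0.16 + 0.4 + 2.79 + 4.16
 = 7.51

7.51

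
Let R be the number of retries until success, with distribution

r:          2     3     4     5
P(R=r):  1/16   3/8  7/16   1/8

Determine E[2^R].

E[2^R] = Σ 2^r·P(R=r)
 = 4·1/16 + 8·3/8 + 16·7/16 + 32·1/8
 = 1/4 + 3 + 7 + 4
 = 57/4

14.25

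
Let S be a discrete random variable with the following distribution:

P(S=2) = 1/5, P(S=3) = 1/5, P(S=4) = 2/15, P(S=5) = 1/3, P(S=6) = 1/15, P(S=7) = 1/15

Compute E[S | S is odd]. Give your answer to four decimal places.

4.5556

P(S is odd) = 1/5 + 1/3 + 1/15 = 3/5.
E[S | S is odd] = [3·1/5 + 5·1/3 + 7·1/15] / (3/5)
 = 41/15 / (3/5)
 = 41/9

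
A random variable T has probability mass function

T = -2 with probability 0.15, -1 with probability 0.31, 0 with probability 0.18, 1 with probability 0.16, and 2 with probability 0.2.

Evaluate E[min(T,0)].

E[min(T,0)] = Σ min(t,0)·P(T=t)
 = (-2)·0.15 + (-1)·0.31 + 0·0.18 + 0·0.16 + 0·0.2
 = (-0.3) + (-0.31) + 0 + 0 + 0
 = -0.61

-0.61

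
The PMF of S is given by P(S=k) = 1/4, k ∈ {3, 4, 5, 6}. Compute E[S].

4.5

E[S] = Σ s·P(S=s)
 = 3·1/4 + 4·1/4 + 5·1/4 + 6·1/4
 = 3/4 + 1 + 5/4 + 3/2
 = 9/2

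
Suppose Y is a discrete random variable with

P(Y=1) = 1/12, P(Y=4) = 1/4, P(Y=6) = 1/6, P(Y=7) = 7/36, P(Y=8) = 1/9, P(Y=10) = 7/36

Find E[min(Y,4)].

E[min(Y,4)] = Σ min(y,4)·P(Y=y)
 = 1·1/12 + 4·1/4 + 4·1/6 + 4·7/36 + 4·1/9 + 4·7/36
 = 1/12 + 1 + 2/3 + 7/9 + 4/9 + 7/9
 = 15/4

3.75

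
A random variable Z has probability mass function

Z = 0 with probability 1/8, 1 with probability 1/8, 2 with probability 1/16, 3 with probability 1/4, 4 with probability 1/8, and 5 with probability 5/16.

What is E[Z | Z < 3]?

0.8

P(Z < 3) = 1/8 + 1/8 + 1/16 = 5/16.
E[Z | Z < 3] = [0·1/8 + 1·1/8 + 2·1/16] / (5/16)
 = 1/4 / (5/16)
 = 4/5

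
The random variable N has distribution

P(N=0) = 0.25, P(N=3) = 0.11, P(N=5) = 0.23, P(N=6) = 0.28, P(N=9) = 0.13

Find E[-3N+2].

-10.99

E[-3N+2] = Σ (-3n+2)·P(N=n)
 = 2·0.25 + (-7)·0.11 + (-13)·0.23 + (-16)·0.28 + (-25)·0.13
 = 0.5 + (-0.77) + (-2.99) + (-4.48) + (-3.25)
 = -10.99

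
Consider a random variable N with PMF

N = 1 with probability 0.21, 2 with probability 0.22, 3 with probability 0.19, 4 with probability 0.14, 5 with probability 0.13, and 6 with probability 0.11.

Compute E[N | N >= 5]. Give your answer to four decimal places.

5.4583

P(N >= 5) = 0.13 + 0.11 = 0.24.
E[N | N >= 5] = [5·0.13 + 6·0.11] / 0.24
 = 1.31 / 0.24
 = 131/24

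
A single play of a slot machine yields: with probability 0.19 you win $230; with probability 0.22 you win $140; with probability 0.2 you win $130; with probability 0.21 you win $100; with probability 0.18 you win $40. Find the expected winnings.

128.7

E[payout] = 230·0.19 + 140·0.22 + 130·0.2 + 100·0.21 + 40·0.18
 = 43.7 + 30.8 + 26 + 21 + 7.2
 = 128.7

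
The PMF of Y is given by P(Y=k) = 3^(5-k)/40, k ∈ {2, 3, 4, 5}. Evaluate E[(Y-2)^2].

E[(Y-2)^2] = Σ (y-2)^2·P(Y=y)
 = 0·27/40 + 1·9/40 + 4·3/40 + 9·1/40
 = 0 + 9/40 + 3/10 + 9/40
 = 3/4

0.75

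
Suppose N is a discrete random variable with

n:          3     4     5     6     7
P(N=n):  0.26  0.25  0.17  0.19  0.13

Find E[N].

4.68

E[N] = Σ n·P(N=n)
 = 3·0.26 + 4·0.25 + 5·0.17 + 6·0.19 + 7·0.13
 = 0.78 + 1 + 0.85 + 1.14 + 0.91
 = 4.68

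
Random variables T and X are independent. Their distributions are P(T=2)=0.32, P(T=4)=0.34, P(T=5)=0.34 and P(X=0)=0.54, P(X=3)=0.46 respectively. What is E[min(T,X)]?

1.2328

E[min(T,X)] = Σ_t Σ_x min(t,x) · P(T=t)P(X=x)
 = 0·0.1728 + 2·0.1472 + 0·0.1836 + 3·0.1564 + 0·0.1836 + 3·0.1564
 = 0 + 0.2944 + 0 + 0.4692 + 0 + 0.4692
 = 1.2328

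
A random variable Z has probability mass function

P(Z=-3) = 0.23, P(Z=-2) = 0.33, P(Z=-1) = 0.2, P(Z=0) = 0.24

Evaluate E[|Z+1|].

1.03

E[|Z+1|] = Σ |z+1|·P(Z=z)
 = 2·0.23 + 1·0.33 + 0·0.2 + 1·0.24
 = 0.46 + 0.33 + 0 + 0.24
 = 1.03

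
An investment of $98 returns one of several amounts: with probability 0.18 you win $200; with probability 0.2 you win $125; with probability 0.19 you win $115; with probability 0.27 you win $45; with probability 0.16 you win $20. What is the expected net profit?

E[payout] = 200·0.18 + 125·0.2 + 115·0.19 + 45·0.27 + 20·0.16
 = 36 + 25 + 21.85 + 12.15 + 3.2
 = 98.2
Net = 98.2 - 98 = 0.2

0.2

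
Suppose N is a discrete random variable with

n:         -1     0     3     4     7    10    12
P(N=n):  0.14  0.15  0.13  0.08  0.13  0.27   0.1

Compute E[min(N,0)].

-0.14

E[min(N,0)] = Σ min(n,0)·P(N=n)
 = (-1)·0.14 + 0·0.15 + 0·0.13 + 0·0.08 + 0·0.13 + 0·0.27 + 0·0.1
 = (-0.14) + 0 + 0 + 0 + 0 + 0 + 0
 = -0.14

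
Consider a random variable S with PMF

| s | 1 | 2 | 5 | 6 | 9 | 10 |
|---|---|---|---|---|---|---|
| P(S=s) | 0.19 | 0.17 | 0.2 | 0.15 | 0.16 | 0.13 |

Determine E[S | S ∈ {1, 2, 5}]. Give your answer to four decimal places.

P(S ∈ {1, 2, 5}) = 0.19 + 0.17 + 0.2 = 0.56.
E[S | S ∈ {1, 2, 5}] = [1·0.19 + 2·0.17 + 5·0.2] / 0.56
 = 1.53 / 0.56
 = 153/56

2.7321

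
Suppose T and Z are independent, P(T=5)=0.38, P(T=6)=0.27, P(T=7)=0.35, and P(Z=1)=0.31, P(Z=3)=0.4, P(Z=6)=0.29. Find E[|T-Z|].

E[|T-Z|] = Σ_t Σ_z |t-z| · P(T=t)P(Z=z)
 = 4·0.1178 + 2·0.152 + 1·0.1102 + 5·0.0837 + 3·0.108 + 0·0.0783 + 6·0.1085 + 4·0.14 + 1·0.1015
 = 0.4712 + 0.304 + 0.1102 + 0.4185 + 0.324 + 0 + 0.651 + 0.56 + 0.1015
 = 2.9404

2.9404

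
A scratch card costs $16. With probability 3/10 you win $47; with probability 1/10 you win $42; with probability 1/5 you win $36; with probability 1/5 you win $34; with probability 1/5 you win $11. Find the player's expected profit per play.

18.5

E[payout] = 47·3/10 + 42·1/10 + 36·1/5 + 34·1/5 + 11·1/5
 = 141/10 + 21/5 + 36/5 + 34/5 + 11/5
 = 69/2
Net = 69/2 - 16 = 37/2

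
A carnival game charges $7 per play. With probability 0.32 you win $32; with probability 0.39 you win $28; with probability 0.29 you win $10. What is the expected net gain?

17.06

E[payout] = 32·0.32 + 28·0.39 + 10·0.29
 = 10.24 + 10.92 + 2.9
 = 24.06
Net = 24.06 - 7 = 17.06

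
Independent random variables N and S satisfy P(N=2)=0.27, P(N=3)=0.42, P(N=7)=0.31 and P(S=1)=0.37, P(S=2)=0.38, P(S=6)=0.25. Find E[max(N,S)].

E[max(N,S)] = Σ_n Σ_s max(n,s) · P(N=n)P(S=s)
 = 2·0.0999 + 2·0.1026 + 6·0.0675 + 3·0.1554 + 3·0.1596 + 6·0.105 + 7·0.1147 + 7·0.1178 + 7·0.0775
 = 0.1998 + 0.2052 + 0.405 + 0.4662 + 0.4788 + 0.63 + 0.8029 + 0.8246 + 0.5425
 = 4.555

4.555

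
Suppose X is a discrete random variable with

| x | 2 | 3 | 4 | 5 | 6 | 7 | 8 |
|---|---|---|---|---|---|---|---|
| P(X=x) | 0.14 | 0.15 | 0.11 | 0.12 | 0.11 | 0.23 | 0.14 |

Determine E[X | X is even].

P(X is even) = 0.14 + 0.11 + 0.11 + 0.14 = 0.5.
E[X | X is even] = [2·0.14 + 4·0.11 + 6·0.11 + 8·0.14] / 0.5
 = 2.5 / 0.5
 = 5

5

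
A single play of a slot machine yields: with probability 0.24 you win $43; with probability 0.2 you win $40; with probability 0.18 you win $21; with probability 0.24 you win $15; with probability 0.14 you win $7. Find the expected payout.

26.68

E[payout] = 43·0.24 + 40·0.2 + 21·0.18 + 15·0.24 + 7·0.14
 = 10.32 + 8 + 3.78 + 3.6 + 0.98
 = 26.68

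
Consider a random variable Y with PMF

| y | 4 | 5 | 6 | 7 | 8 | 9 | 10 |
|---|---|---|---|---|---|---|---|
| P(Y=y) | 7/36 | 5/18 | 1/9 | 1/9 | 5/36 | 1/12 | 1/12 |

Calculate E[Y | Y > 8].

P(Y > 8) = 1/12 + 1/12 = 1/6.
E[Y | Y > 8] = [9·1/12 + 10·1/12] / (1/6)
 = 19/12 / (1/6)
 = 19/2

9.5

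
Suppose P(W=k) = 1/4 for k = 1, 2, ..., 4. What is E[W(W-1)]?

E[W(W-1)] = Σ w(w-1)·P(W=w)
 = 0·1/4 + 2·1/4 + 6·1/4 + 12·1/4
 = 0 + 1/2 + 3/2 + 3
 = 5

5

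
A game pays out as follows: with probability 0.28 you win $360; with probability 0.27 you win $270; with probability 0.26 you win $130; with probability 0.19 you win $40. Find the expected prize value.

215.1

E[payout] = 360·0.28 + 270·0.27 + 130·0.26 + 40·0.19
 = 100.8 + 72.9 + 33.8 + 7.6
 = 215.1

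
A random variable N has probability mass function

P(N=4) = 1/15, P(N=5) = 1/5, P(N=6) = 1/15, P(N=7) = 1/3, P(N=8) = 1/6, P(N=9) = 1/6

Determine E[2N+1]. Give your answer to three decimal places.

E[2N+1] = Σ (2n+1)·P(N=n)
 = 9·1/15 + 11·1/5 + 13·1/15 + 15·1/3 + 17·1/6 + 19·1/6
 = 3/5 + 11/5 + 13/15 + 5 + 17/6 + 19/6
 = 44/3

14.667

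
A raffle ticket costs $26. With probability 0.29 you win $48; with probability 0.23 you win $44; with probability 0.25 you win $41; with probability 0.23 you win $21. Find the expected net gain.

E[payout] = 48·0.29 + 44·0.23 + 41·0.25 + 21·0.23
 = 13.92 + 10.12 + 10.25 + 4.83
 = 39.12
Net = 39.12 - 26 = 13.12

13.12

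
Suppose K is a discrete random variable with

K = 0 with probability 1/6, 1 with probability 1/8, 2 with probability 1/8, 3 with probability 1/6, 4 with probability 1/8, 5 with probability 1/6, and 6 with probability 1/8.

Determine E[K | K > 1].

4

P(K > 1) = 1/8 + 1/6 + 1/8 + 1/6 + 1/8 = 17/24.
E[K | K > 1] = [2·1/8 + 3·1/6 + 4·1/8 + 5·1/6 + 6·1/8] / (17/24)
 = 17/6 / (17/24)
 = 4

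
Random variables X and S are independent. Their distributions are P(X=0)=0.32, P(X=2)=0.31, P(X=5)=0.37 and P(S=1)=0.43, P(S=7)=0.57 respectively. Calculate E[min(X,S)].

E[min(X,S)] = Σ_x Σ_s min(x,s) · P(X=x)P(S=s)
 = 0·0.1376 + 0·0.1824 + 1·0.1333 + 2·0.1767 + 1·0.1591 + 5·0.2109
 = 0 + 0 + 0.1333 + 0.3534 + 0.1591 + 1.0545
 = 1.7003

1.7003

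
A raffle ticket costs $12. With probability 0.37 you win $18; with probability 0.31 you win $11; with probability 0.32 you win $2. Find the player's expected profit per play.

E[payout] = 18·0.37 + 11·0.31 + 2·0.32
 = 6.66 + 3.41 + 0.64
 = 10.71
Net = 10.71 - 12 = -1.29

-1.29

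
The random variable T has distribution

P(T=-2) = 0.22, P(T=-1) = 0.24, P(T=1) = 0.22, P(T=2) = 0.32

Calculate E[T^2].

2.62

E[T^2] = Σ t^2·P(T=t)
 = 4·0.22 + 1·0.24 + 1·0.22 + 4·0.32
 = 0.88 + 0.24 + 0.22 + 1.28
 = 2.62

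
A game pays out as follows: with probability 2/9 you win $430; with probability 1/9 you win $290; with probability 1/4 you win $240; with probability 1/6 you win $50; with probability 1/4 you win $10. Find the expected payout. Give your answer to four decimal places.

E[payout] = 430·2/9 + 290·1/9 + 240·1/4 + 50·1/6 + 10·1/4
 = 860/9 + 290/9 + 60 + 25/3 + 5/2
 = 3575/18

198.6111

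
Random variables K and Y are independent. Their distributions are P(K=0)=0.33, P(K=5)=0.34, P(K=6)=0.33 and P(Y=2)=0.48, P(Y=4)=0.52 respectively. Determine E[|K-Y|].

E[|K-Y|] = Σ_k Σ_y |k-y| · P(K=k)P(Y=y)
 = 2·0.1584 + 4·0.1716 + 3·0.1632 + 1·0.1768 + 4·0.1584 + 2·0.1716
 = 0.3168 + 0.6864 + 0.4896 + 0.1768 + 0.6336 + 0.3432
 = 2.6464

2.6464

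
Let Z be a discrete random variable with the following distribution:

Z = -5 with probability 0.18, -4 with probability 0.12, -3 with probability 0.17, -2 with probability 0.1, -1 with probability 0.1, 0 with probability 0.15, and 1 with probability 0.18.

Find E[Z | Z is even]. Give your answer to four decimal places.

-1.8378

P(Z is even) = 0.12 + 0.1 + 0.15 = 0.37.
E[Z | Z is even] = [(-4)·0.12 + (-2)·0.1 + 0·0.15] / 0.37
 = -0.68 / 0.37
 = -68/37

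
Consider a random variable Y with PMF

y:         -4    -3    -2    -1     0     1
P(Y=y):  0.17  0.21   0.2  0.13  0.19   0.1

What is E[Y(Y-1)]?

7.38

E[Y(Y-1)] = Σ y(y-1)·P(Y=y)
 = 20·0.17 + 12·0.21 + 6·0.2 + 2·0.13 + 0·0.19 + 0·0.1
 = 3.4 + 2.52 + 1.2 + 0.26 + 0 + 0
 = 7.38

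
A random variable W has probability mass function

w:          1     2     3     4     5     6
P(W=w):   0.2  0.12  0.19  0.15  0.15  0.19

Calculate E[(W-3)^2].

3.38

E[(W-3)^2] = Σ (w-3)^2·P(W=w)
 = 4·0.2 + 1·0.12 + 0·0.19 + 1·0.15 + 4·0.15 + 9·0.19
 = 0.8 + 0.12 + 0 + 0.15 + 0.6 + 1.71
 = 3.38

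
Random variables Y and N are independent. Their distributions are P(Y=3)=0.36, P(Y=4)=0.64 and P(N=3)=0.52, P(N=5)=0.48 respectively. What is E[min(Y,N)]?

3.3072

E[min(Y,N)] = Σ_y Σ_n min(y,n) · P(Y=y)P(N=n)
 = 3·0.1872 + 3·0.1728 + 3·0.3328 + 4·0.3072
 = 0.5616 + 0.5184 + 0.9984 + 1.2288
 = 3.3072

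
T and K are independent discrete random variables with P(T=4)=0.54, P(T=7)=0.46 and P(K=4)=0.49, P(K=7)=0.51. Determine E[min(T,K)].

E[min(T,K)] = Σ_t Σ_k min(t,k) · P(T=t)P(K=k)
 = 4·0.2646 + 4·0.2754 + 4·0.2254 + 7·0.2346
 = 1.0584 + 1.1016 + 0.9016 + 1.6422
 = 4.7038

4.7038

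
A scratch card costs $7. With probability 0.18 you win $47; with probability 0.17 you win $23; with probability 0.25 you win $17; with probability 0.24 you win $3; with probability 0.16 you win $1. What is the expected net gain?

E[payout] = 47·0.18 + 23·0.17 + 17·0.25 + 3·0.24 + 1·0.16
 = 8.46 + 3.91 + 4.25 + 0.72 + 0.16
 = 17.5
Net = 17.5 - 7 = 10.5

10.5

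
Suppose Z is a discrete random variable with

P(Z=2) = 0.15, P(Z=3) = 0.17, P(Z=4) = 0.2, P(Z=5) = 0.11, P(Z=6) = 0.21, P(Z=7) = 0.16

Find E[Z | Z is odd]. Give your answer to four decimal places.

4.9545

P(Z is odd) = 0.17 + 0.11 + 0.16 = 0.44.
E[Z | Z is odd] = [3·0.17 + 5·0.11 + 7·0.16] / 0.44
 = 2.18 / 0.44
 = 109/22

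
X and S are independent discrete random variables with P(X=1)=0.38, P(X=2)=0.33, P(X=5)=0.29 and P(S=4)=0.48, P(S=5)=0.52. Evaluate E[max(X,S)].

E[max(X,S)] = Σ_x Σ_s max(x,s) · P(X=x)P(S=s)
 = 4·0.1824 + 5·0.1976 + 4·0.1584 + 5·0.1716 + 5·0.1392 + 5·0.1508
 = 0.7296 + 0.988 + 0.6336 + 0.858 + 0.696 + 0.754
 = 4.6592

4.6592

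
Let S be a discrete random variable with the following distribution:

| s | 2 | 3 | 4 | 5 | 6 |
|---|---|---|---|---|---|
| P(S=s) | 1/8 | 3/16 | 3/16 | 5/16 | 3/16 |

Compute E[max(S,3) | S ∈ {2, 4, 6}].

P(S ∈ {2, 4, 6}) = 1/8 + 3/16 + 3/16 = 1/2.
E[max(S,3) | S ∈ {2, 4, 6}] = [3·1/8 + 4·3/16 + 6·3/16] / (1/2)
 = 9/4 / (1/2)
 = 9/2

4.5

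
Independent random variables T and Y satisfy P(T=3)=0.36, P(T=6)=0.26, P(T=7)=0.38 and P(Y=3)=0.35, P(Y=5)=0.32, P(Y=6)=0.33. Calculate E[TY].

24.539

E[TY] = Σ_t Σ_y ty · P(T=t)P(Y=y)
 = 9·0.126 + 15·0.1152 + 18·0.1188 + 18·0.091 + 30·0.0832 + 36·0.0858 + 21·0.133 + 35·0.1216 + 42·0.1254
 = 1.134 + 1.728 + 2.1384 + 1.638 + 2.496 + 3.0888 + 2.793 + 4.256 + 5.2668
 = 24.539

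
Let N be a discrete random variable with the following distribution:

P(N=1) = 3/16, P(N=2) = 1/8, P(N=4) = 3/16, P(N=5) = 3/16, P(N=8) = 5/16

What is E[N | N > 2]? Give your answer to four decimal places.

6.0909

P(N > 2) = 3/16 + 3/16 + 5/16 = 11/16.
E[N | N > 2] = [4·3/16 + 5·3/16 + 8·5/16] / (11/16)
 = 67/16 / (11/16)
 = 67/11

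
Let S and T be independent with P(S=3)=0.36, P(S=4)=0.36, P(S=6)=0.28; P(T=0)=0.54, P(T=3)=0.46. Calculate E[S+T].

E[S+T] = Σ_s Σ_t (s+t) · P(S=s)P(T=t)
 = 3·0.1944 + 6·0.1656 + 4·0.1944 + 7·0.1656 + 6·0.1512 + 9·0.1288
 = 0.5832 + 0.9936 + 0.7776 + 1.1592 + 0.9072 + 1.1592
 = 5.58

5.58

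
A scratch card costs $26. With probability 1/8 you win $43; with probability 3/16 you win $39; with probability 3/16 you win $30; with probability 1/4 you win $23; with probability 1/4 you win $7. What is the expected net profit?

E[payout] = 43·1/8 + 39·3/16 + 30·3/16 + 23·1/4 + 7·1/4
 = 43/8 + 117/16 + 45/8 + 23/4 + 7/4
 = 413/16
Net = 413/16 - 26 = -3/16

-0.1875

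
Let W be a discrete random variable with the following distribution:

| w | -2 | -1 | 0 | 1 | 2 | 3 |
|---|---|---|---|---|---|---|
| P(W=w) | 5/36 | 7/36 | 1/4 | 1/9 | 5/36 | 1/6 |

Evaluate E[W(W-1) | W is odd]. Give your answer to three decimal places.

P(W is odd) = 7/36 + 1/9 + 1/6 = 17/36.
E[W(W-1) | W is odd] = [2·7/36 + 0·1/9 + 6·1/6] / (17/36)
 = 25/18 / (17/36)
 = 50/17

2.941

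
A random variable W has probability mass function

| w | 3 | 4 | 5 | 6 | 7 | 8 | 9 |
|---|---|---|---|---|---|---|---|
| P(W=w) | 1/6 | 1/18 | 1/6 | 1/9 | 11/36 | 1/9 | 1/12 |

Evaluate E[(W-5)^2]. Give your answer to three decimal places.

4.389

E[(W-5)^2] = Σ (w-5)^2·P(W=w)
 = 4·1/6 + 1·1/18 + 0·1/6 + 1·1/9 + 4·11/36 + 9·1/9 + 16·1/12
 = 2/3 + 1/18 + 0 + 1/9 + 11/9 + 1 + 4/3
 = 79/18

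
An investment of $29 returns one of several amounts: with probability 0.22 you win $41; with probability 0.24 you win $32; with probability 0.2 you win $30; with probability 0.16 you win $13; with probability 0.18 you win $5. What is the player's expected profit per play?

E[payout] = 41·0.22 + 32·0.24 + 30·0.2 + 13·0.16 + 5·0.18
 = 9.02 + 7.68 + 6 + 2.08 + 0.9
 = 25.68
Net = 25.68 - 29 = -3.32

-3.32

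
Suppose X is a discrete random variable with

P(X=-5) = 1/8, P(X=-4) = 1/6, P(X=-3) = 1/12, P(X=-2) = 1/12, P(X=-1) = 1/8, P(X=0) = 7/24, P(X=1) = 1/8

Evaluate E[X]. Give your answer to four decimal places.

-1.7083

E[X] = Σ x·P(X=x)
 = (-5)·1/8 + (-4)·1/6 + (-3)·1/12 + (-2)·1/12 + (-1)·1/8 + 0·7/24 + 1·1/8
 = (-5/8) + (-2/3) + (-1/4) + (-1/6) + (-1/8) + 0 + 1/8
 = -41/24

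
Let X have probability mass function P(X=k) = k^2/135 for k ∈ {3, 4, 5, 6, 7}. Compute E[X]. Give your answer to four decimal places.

5.7407

E[X] = Σ x·P(X=x)
 = 3·1/15 + 4·16/135 + 5·5/27 + 6·4/15 + 7·49/135
 = 1/5 + 64/135 + 25/27 + 8/5 + 343/135
 = 155/27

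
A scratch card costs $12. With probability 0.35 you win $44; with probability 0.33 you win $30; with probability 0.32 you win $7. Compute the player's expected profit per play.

E[payout] = 44·0.35 + 30·0.33 + 7·0.32
 = 15.4 + 9.9 + 2.24
 = 27.54
Net = 27.54 - 12 = 15.54

15.54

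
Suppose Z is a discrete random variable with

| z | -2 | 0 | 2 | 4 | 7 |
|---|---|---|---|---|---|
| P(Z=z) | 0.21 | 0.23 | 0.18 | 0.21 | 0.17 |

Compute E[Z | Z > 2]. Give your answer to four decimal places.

P(Z > 2) = 0.21 + 0.17 = 0.38.
E[Z | Z > 2] = [4·0.21 + 7·0.17] / 0.38
 = 2.03 / 0.38
 = 203/38

5.3421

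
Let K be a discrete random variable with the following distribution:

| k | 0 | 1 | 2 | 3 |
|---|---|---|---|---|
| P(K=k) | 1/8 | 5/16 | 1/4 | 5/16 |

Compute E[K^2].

4.125

E[K^2] = Σ k^2·P(K=k)
 = 0·1/8 + 1·5/16 + 4·1/4 + 9·5/16
 = 0 + 5/16 + 1 + 45/16
 = 33/8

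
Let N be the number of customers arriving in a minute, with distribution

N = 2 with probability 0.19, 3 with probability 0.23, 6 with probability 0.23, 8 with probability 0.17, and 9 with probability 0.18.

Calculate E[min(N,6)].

E[min(N,6)] = Σ min(n,6)·P(N=n)
 = 2·0.19 + 3·0.23 + 6·0.23 + 6·0.17 + 6·0.18
 = 0.38 + 0.69 + 1.38 + 1.02 + 1.08
 = 4.55

4.55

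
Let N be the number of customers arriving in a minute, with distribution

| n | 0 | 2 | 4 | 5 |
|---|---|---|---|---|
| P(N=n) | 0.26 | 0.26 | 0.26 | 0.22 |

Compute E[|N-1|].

E[|N-1|] = Σ |n-1|·P(N=n)
 = 1·0.26 + 1·0.26 + 3·0.26 + 4·0.22
 = 0.26 + 0.26 + 0.78 + 0.88
 = 2.18

2.18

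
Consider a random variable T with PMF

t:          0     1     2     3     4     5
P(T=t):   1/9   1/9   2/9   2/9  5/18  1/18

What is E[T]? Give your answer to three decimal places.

E[T] = Σ t·P(T=t)
 = 0·1/9 + 1·1/9 + 2·2/9 + 3·2/9 + 4·5/18 + 5·1/18
 = 0 + 1/9 + 4/9 + 2/3 + 10/9 + 5/18
 = 47/18

2.611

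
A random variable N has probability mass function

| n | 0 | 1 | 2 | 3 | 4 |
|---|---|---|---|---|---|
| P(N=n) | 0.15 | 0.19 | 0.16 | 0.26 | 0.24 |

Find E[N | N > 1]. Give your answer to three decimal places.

3.121

P(N > 1) = 0.16 + 0.26 + 0.24 = 0.66.
E[N | N > 1] = [2·0.16 + 3·0.26 + 4·0.24] / 0.66
 = 2.06 / 0.66
 = 103/33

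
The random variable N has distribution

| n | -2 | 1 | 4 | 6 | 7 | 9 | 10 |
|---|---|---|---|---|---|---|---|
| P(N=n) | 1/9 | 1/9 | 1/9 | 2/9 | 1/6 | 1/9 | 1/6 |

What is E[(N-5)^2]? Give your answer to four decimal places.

14.1667

E[(N-5)^2] = Σ (n-5)^2·P(N=n)
 = 49·1/9 + 16·1/9 + 1·1/9 + 1·2/9 + 4·1/6 + 16·1/9 + 25·1/6
 = 49/9 + 16/9 + 1/9 + 2/9 + 2/3 + 16/9 + 25/6
 = 85/6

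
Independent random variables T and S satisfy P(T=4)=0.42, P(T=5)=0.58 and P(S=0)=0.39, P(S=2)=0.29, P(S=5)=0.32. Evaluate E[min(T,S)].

E[min(T,S)] = Σ_t Σ_s min(t,s) · P(T=t)P(S=s)
 = 0·0.1638 + 2·0.1218 + 4·0.1344 + 0·0.2262 + 2·0.1682 + 5·0.1856
 = 0 + 0.2436 + 0.5376 + 0 + 0.3364 + 0.928
 = 2.0456

2.0456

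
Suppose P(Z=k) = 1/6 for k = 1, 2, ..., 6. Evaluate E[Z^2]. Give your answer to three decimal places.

15.167

E[Z^2] = Σ z^2·P(Z=z)
 = 1·1/6 + 4·1/6 + 9·1/6 + 16·1/6 + 25·1/6 + 36·1/6
 = 1/6 + 2/3 + 3/2 + 8/3 + 25/6 + 6
 = 91/6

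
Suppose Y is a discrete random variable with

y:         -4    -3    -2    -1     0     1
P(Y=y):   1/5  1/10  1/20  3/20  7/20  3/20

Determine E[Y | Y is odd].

P(Y is odd) = 1/10 + 3/20 + 3/20 = 2/5.
E[Y | Y is odd] = [(-3)·1/10 + (-1)·3/20 + 1·3/20] / (2/5)
 = -3/10 / (2/5)
 = -3/4

-0.75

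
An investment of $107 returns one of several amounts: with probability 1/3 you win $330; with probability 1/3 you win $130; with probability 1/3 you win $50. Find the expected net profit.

E[payout] = 330·1/3 + 130·1/3 + 50·1/3
 = 110 + 130/3 + 50/3
 = 170
Net = 170 - 107 = 63

63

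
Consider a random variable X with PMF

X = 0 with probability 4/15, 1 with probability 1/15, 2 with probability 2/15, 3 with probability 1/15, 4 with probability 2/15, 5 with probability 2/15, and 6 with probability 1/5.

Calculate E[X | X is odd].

3.5

P(X is odd) = 1/15 + 1/15 + 2/15 = 4/15.
E[X | X is odd] = [1·1/15 + 3·1/15 + 5·2/15] / (4/15)
 = 14/15 / (4/15)
 = 7/2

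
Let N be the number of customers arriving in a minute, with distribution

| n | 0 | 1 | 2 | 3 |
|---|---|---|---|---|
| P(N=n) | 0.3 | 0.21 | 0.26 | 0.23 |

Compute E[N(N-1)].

1.9

E[N(N-1)] = Σ n(n-1)·P(N=n)
 = 0·0.3 + 0·0.21 + 2·0.26 + 6·0.23
 = 0 + 0 + 0.52 + 1.38
 = 1.9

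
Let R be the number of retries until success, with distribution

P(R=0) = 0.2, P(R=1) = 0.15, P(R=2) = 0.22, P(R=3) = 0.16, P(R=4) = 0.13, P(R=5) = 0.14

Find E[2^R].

E[2^R] = Σ 2^r·P(R=r)
 = 1·0.2 + 2·0.15 + 4·0.22 + 8·0.16 + 16·0.13 + 32·0.14
 = 0.2 + 0.3 + 0.88 + 1.28 + 2.08 + 4.48
 = 9.22

9.22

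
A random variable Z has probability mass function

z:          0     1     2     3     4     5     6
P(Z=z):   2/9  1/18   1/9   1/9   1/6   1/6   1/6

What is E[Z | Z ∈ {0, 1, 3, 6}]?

P(Z ∈ {0, 1, 3, 6}) = 2/9 + 1/18 + 1/9 + 1/6 = 5/9.
E[Z | Z ∈ {0, 1, 3, 6}] = [0·2/9 + 1·1/18 + 3·1/9 + 6·1/6] / (5/9)
 = 25/18 / (5/9)
 = 5/2

2.5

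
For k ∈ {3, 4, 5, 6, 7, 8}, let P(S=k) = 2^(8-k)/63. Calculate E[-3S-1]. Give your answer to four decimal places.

-12.7143

E[-3S-1] = Σ (-3s-1)·P(S=s)
 = (-10)·32/63 + (-13)·16/63 + (-16)·8/63 + (-19)·4/63 + (-22)·2/63 + (-25)·1/63
 = (-320/63) + (-208/63) + (-128/63) + (-76/63) + (-44/63) + (-25/63)
 = -89/7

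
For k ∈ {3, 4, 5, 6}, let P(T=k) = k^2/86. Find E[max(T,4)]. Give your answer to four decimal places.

E[max(T,4)] = Σ max(t,4)·P(T=t)
 = 4·9/86 + 4·8/43 + 5·25/86 + 6·18/43
 = 18/43 + 32/43 + 125/86 + 108/43
 = 441/86

5.1279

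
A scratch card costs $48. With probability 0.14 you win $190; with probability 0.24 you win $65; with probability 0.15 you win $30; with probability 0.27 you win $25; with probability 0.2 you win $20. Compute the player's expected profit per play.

9.45

E[payout] = 190·0.14 + 65·0.24 + 30·0.15 + 25·0.27 + 20·0.2
 = 26.6 + 15.6 + 4.5 + 6.75 + 4
 = 57.45
Net = 57.45 - 48 = 9.45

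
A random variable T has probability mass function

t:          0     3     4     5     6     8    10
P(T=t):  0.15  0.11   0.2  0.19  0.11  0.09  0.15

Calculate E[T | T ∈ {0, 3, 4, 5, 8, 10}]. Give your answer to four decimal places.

4.8315

P(T ∈ {0, 3, 4, 5, 8, 10}) = 0.15 + 0.11 + 0.2 + 0.19 + 0.09 + 0.15 = 0.89.
E[T | T ∈ {0, 3, 4, 5, 8, 10}] = [0·0.15 + 3·0.11 + 4·0.2 + 5·0.19 + 8·0.09 + 10·0.15] / 0.89
 = 4.3 / 0.89
 = 430/89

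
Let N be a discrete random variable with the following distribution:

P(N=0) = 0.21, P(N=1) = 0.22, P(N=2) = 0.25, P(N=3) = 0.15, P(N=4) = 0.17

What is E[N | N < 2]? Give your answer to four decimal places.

0.5116

P(N < 2) = 0.21 + 0.22 = 0.43.
E[N | N < 2] = [0·0.21 + 1·0.22] / 0.43
 = 0.22 / 0.43
 = 22/43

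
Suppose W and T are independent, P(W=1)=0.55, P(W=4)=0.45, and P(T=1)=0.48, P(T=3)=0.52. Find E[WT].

E[WT] = Σ_w Σ_t wt · P(W=w)P(T=t)
 = 1·0.264 + 3·0.286 + 4·0.216 + 12·0.234
 = 0.264 + 0.858 + 0.864 + 2.808
 = 4.794

4.794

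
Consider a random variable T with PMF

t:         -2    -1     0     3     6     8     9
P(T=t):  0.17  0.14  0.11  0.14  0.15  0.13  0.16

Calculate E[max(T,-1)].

E[max(T,-1)] = Σ max(t,-1)·P(T=t)
 = (-1)·0.17 + (-1)·0.14 + 0·0.11 + 3·0.14 + 6·0.15 + 8·0.13 + 9·0.16
 = (-0.17) + (-0.14) + 0 + 0.42 + 0.9 + 1.04 + 1.44
 = 3.49

3.49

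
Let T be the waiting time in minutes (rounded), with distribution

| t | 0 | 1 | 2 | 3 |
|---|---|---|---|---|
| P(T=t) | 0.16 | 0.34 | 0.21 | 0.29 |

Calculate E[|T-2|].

0.95

E[|T-2|] = Σ |t-2|·P(T=t)
 = 2·0.16 + 1·0.34 + 0·0.21 + 1·0.29
 = 0.32 + 0.34 + 0 + 0.29
 = 0.95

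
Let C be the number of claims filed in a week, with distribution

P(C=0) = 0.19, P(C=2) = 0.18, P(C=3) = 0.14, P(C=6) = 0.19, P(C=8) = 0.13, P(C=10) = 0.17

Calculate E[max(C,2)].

E[max(C,2)] = Σ max(c,2)·P(C=c)
 = 2·0.19 + 2·0.18 + 3·0.14 + 6·0.19 + 8·0.13 + 10·0.17
 = 0.38 + 0.36 + 0.42 + 1.14 + 1.04 + 1.7
 = 5.04

5.04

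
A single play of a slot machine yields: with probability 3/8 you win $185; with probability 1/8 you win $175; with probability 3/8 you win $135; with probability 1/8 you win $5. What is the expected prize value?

E[payout] = 185·3/8 + 175·1/8 + 135·3/8 + 5·1/8
 = 555/8 + 175/8 + 405/8 + 5/8
 = 285/2

142.5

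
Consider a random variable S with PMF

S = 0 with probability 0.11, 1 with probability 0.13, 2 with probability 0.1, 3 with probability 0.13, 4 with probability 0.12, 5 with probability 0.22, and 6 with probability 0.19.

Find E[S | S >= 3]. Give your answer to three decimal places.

P(S >= 3) = 0.13 + 0.12 + 0.22 + 0.19 = 0.66.
E[S | S >= 3] = [3·0.13 + 4·0.12 + 5·0.22 + 6·0.19] / 0.66
 = 3.11 / 0.66
 = 311/66

4.712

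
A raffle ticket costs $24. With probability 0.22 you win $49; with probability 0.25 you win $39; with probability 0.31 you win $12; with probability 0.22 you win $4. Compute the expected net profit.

E[payout] = 49·0.22 + 39·0.25 + 12·0.31 + 4·0.22
 = 10.78 + 9.75 + 3.72 + 0.88
 = 25.13
Net = 25.13 - 24 = 1.13

1.13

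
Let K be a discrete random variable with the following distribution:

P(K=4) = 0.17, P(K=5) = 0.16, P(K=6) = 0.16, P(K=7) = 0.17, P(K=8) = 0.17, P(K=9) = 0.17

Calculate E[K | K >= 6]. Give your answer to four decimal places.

7.5224

P(K >= 6) = 0.16 + 0.17 + 0.17 + 0.17 = 0.67.
E[K | K >= 6] = [6·0.16 + 7·0.17 + 8·0.17 + 9·0.17] / 0.67
 = 5.04 / 0.67
 = 504/67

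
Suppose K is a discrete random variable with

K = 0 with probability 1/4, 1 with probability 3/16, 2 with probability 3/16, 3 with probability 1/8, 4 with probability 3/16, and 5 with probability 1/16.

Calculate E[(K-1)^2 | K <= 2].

0.7

P(K <= 2) = 1/4 + 3/16 + 3/16 = 5/8.
E[(K-1)^2 | K <= 2] = [1·1/4 + 0·3/16 + 1·3/16] / (5/8)
 = 7/16 / (5/8)
 = 7/10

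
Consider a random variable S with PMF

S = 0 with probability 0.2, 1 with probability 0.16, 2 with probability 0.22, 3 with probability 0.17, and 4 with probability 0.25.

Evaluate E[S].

2.11

E[S] = Σ s·P(S=s)
 = 0·0.2 + 1·0.16 + 2·0.22 + 3·0.17 + 4·0.25
 = 0 + 0.16 + 0.44 + 0.51 + 1
 = 2.11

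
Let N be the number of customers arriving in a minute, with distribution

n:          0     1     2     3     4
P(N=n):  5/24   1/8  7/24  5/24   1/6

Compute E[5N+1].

11

E[5N+1] = Σ (5n+1)·P(N=n)
 = 1·5/24 + 6·1/8 + 11·7/24 + 16·5/24 + 21·1/6
 = 5/24 + 3/4 + 77/24 + 10/3 + 7/2
 = 11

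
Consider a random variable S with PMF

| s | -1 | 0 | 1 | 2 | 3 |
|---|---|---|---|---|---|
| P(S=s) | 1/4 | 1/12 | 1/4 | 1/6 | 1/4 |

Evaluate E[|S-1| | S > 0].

1

P(S > 0) = 1/4 + 1/6 + 1/4 = 2/3.
E[|S-1| | S > 0] = [0·1/4 + 1·1/6 + 2·1/4] / (2/3)
 = 2/3 / (2/3)
 = 1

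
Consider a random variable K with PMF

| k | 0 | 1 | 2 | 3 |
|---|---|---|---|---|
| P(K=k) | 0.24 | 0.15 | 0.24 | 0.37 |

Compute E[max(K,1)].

1.98

E[max(K,1)] = Σ max(k,1)·P(K=k)
 = 1·0.24 + 1·0.15 + 2·0.24 + 3·0.37
 = 0.24 + 0.15 + 0.48 + 1.11
 = 1.98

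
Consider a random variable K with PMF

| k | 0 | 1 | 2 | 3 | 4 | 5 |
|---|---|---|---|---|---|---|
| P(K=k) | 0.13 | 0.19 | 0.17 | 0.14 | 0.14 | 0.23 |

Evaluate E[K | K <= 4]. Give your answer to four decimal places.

1.9610

P(K <= 4) = 0.13 + 0.19 + 0.17 + 0.14 + 0.14 = 0.77.
E[K | K <= 4] = [0·0.13 + 1·0.19 + 2·0.17 + 3·0.14 + 4·0.14] / 0.77
 = 1.51 / 0.77
 = 151/77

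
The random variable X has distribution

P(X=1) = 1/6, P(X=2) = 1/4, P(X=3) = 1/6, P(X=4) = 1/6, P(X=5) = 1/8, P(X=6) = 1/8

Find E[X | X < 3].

1.6

P(X < 3) = 1/6 + 1/4 = 5/12.
E[X | X < 3] = [1·1/6 + 2·1/4] / (5/12)
 = 2/3 / (5/12)
 = 8/5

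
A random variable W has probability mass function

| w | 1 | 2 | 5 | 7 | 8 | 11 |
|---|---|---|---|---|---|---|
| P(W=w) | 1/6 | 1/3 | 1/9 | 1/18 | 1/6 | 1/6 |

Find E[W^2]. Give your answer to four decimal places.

E[W^2] = Σ w^2·P(W=w)
 = 1·1/6 + 4·1/3 + 25·1/9 + 49·1/18 + 64·1/6 + 121·1/6
 = 1/6 + 4/3 + 25/9 + 49/18 + 32/3 + 121/6
 = 227/6

37.8333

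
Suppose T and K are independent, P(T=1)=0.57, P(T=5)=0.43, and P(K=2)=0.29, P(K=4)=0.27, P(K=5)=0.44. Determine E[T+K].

E[T+K] = Σ_t Σ_k (t+k) · P(T=t)P(K=k)
 = 3·0.1653 + 5·0.1539 + 6·0.2508 + 7·0.1247 + 9·0.1161 + 10·0.1892
 = 0.4959 + 0.7695 + 1.5048 + 0.8729 + 1.0449 + 1.892
 = 6.58

6.58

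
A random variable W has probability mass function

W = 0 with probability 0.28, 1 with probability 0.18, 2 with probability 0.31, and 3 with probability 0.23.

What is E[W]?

1.49

E[W] = Σ w·P(W=w)
 = 0·0.28 + 1·0.18 + 2·0.31 + 3·0.23
 = 0 + 0.18 + 0.62 + 0.69
 = 1.49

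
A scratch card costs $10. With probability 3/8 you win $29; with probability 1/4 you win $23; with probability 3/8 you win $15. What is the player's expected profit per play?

E[payout] = 29·3/8 + 23·1/4 + 15·3/8
 = 87/8 + 23/4 + 45/8
 = 89/4
Net = 89/4 - 10 = 49/4

12.25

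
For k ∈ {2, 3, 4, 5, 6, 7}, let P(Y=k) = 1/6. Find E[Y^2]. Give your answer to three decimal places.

E[Y^2] = Σ y^2·P(Y=y)
 = 4·1/6 + 9·1/6 + 16·1/6 + 25·1/6 + 36·1/6 + 49·1/6
 = 2/3 + 3/2 + 8/3 + 25/6 + 6 + 49/6
 = 139/6

23.167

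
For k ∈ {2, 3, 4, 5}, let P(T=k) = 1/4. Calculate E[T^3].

56

E[T^3] = Σ t^3·P(T=t)
 = 8·1/4 + 27·1/4 + 64·1/4 + 125·1/4
 = 2 + 27/4 + 16 + 125/4
 = 56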